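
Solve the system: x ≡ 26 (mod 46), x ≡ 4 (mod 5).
164

Using Chinese Remainder Theorem:
M = 46 × 5 = 230
M1 = 5, M2 = 46
y1 = 5^(-1) mod 46 = 37
y2 = 46^(-1) mod 5 = 1
x = (26×5×37 + 4×46×1) mod 230 = 164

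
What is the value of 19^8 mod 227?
75

Repeated squaring. Binary of 8 = 1000.
19^1 ≡ 19 (mod 227); 19^2 ≡ 134 (mod 227); 19^4 ≡ 23 (mod 227); 19^8 ≡ 75 (mod 227)
19^8 = 19^8 ≡ 75 (mod 227)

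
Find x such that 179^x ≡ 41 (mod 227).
145

Baby-step giant-step with step n = ⌈√227⌉ = 16.
Baby steps 179^j mod 227 (j:value) for j=0..15: 0:1, 1:179, 2:34, 3:184, 4:21, 5:127, 6:33, 7:5, 8:214, 9:170, 10:12, 11:105, 12:181, 13:165, 14:25, 15:162.
Giant-step multiplier: 179^(-16) ≡ 179^(226-16) = 179^210 ≡ 90 (mod 227).
Giant steps γ_i = 41·90^i mod 227: γ_0=41, γ_1=58, γ_2=226, γ_3=137, γ_4=72, γ_5=124, γ_6=37, γ_7=152, γ_8=60, γ_9=179 (in table at j=1).
x = i·n + j = 9·16 + 1 = 145.
Check: 179^145 ≡ 41 (mod 227).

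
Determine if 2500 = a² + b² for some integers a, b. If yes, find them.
0² + 50² (a=0, b=50)

Factorization: 2500 = 2^2 × 5^4
By Fermat: n is sum of two squares iff every prime p ≡ 3 (mod 4) appears to even power.
All primes ≡ 3 (mod 4) appear to even power.
Search a = 0, 1, 2, … for 2500 - a² a perfect square: first hit at a = 0: 2500 - 0 = 2500 = 50².
2500 = 0² + 50² = 0 + 2500 ✓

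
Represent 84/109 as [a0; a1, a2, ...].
[0; 1, 3, 2, 1, 3, 2]

Euclidean algorithm steps:
84 = 0 × 109 + 84
109 = 1 × 84 + 25
84 = 3 × 25 + 9
25 = 2 × 9 + 7
9 = 1 × 7 + 2
7 = 3 × 2 + 1
2 = 2 × 1 + 0
Continued fraction: [0; 1, 3, 2, 1, 3, 2]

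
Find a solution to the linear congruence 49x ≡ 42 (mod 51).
x ≡ 30 (mod 51)

gcd(49, 51) = 1, which divides 42, so solutions exist.
Find 49^(-1) mod 51 by the extended Euclidean algorithm:
51 = 1 × 49 + 2  ⟹  2 = (1)·51 + (-1)·49
49 = 24 × 2 + 1  ⟹  1 = (-24)·51 + (25)·49
So (25)·49 ≡ 1 (mod 51), i.e. 49^(-1) ≡ 25 (mod 51).
x ≡ 25 × 42 = 1050 ≡ 30 (mod 51).
Check: 49 × 30 = 1470 ≡ 42 (mod 51).
Unique solution: x ≡ 30 (mod 51)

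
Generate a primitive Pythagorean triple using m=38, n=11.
(1323, 836, 1565)

Euclid's formula: a = m² - n², b = 2mn, c = m² + n²
m = 38, n = 11
a = 38² - 11² = 1444 - 121 = 1323
b = 2 × 38 × 11 = 836
c = 38² + 11² = 1444 + 121 = 1565
Verification: 1323² + 836² = 1750329 + 698896 = 2449225 = 1565² ✓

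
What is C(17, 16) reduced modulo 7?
3

Using Lucas' theorem:
Write n=17 and k=16 in base 7:
n in base 7: [2, 3]
k in base 7: [2, 2]
C(17,16) mod 7 = ∏ C(n_i, k_i) mod 7
Digit binomials (mod 7): C(2,2) = 1; C(3,2) = 3
Product: 1 × 3 = 3 ≡ 3 (mod 7)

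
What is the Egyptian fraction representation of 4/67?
1/17 + 1/1139

Greedy algorithm:
4/67: ceiling(67/4) = 17, use 1/17
1/1139: ceiling(1139/1) = 1139, use 1/1139
Result: 4/67 = 1/17 + 1/1139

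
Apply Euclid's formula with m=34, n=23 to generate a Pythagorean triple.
(627, 1564, 1685)

Euclid's formula: a = m² - n², b = 2mn, c = m² + n²
m = 34, n = 23
a = 34² - 23² = 1156 - 529 = 627
b = 2 × 34 × 23 = 1564
c = 34² + 23² = 1156 + 529 = 1685
Verification: 627² + 1564² = 393129 + 2446096 = 2839225 = 1685² ✓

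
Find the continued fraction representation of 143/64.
[2; 4, 3, 1, 3]

Euclidean algorithm steps:
143 = 2 × 64 + 15
64 = 4 × 15 + 4
15 = 3 × 4 + 3
4 = 1 × 3 + 1
3 = 3 × 1 + 0
Continued fraction: [2; 4, 3, 1, 3]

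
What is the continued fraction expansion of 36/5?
[7; 5]

Euclidean algorithm steps:
36 = 7 × 5 + 1
5 = 5 × 1 + 0
Continued fraction: [7; 5]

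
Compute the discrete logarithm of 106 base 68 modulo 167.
81

Baby-step giant-step with step n = ⌈√167⌉ = 13.
Baby steps 68^j mod 167 (j:value) for j=0..12: 0:1, 1:68, 2:115, 3:138, 4:32, 5:5, 6:6, 7:74, 8:22, 9:160, 10:25, 11:30, 12:36.
Giant-step multiplier: 68^(-13) ≡ 68^(166-13) = 68^153 ≡ 41 (mod 167).
Giant steps γ_i = 106·41^i mod 167: γ_0=106, γ_1=4, γ_2=164, γ_3=44, γ_4=134, γ_5=150, γ_6=138 (in table at j=3).
x = i·n + j = 6·13 + 3 = 81.
Check: 68^81 ≡ 106 (mod 167).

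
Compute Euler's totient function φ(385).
240

385 = 5 × 7 × 11
φ(n) = n × ∏(1 - 1/p) for each prime p dividing n
φ(385) = 385 × (1 - 1/5) × (1 - 1/7) × (1 - 1/11) = 240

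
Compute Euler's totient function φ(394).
196

394 = 2 × 197
φ(n) = n × ∏(1 - 1/p) for each prime p dividing n
φ(394) = 394 × (1 - 1/2) × (1 - 1/197) = 196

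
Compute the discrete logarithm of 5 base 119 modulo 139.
128

Baby-step giant-step with step n = ⌈√139⌉ = 12.
Baby steps 119^j mod 139 (j:value) for j=0..11: 0:1, 1:119, 2:122, 3:62, 4:11, 5:58, 6:91, 7:126, 8:121, 9:82, 10:28, 11:135.
Giant-step multiplier: 119^(-12) ≡ 119^(138-12) = 119^126 ≡ 106 (mod 139).
Giant steps γ_i = 5·106^i mod 139: γ_0=5, γ_1=113, γ_2=24, γ_3=42, γ_4=4, γ_5=7, γ_6=47, γ_7=117, γ_8=31, γ_9=89, γ_10=121 (in table at j=8).
x = i·n + j = 10·12 + 8 = 128.
Check: 119^128 ≡ 5 (mod 139).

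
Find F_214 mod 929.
744

Matrix identity: Q^n = [[F_(n+1), F_n], [F_n, F_(n-1)]] with Q = [[1,1],[1,0]].
n = 214 = 11010110₂. Square-and-multiply, entries mod 929:
Q^1 = [[1,1],[1,0]]
Q^3 = (Q^1)²·Q = [[3,2],[2,1]]
Q^6 = (Q^3)² = [[13,8],[8,5]]
Q^13 = (Q^6)²·Q = [[377,233],[233,144]]
Q^26 = (Q^13)² = [[399,623],[623,705]]
Q^53 = (Q^26)²·Q = [[481,149],[149,332]]
Q^107 = (Q^53)²·Q = [[312,874],[874,367]]
Q^214 = (Q^107)² = [[37,744],[744,222]]
F_214 mod 929 = Q^214[0][1] = 744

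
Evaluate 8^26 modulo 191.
54

Repeated squaring. Binary of 26 = 11010.
8^1 ≡ 8 (mod 191); 8^2 ≡ 64 (mod 191); 8^4 ≡ 85 (mod 191); 8^8 ≡ 158 (mod 191); 8^16 ≡ 134 (mod 191)
8^26 = 8^2 × 8^8 × 8^16 ≡ 54 (mod 191)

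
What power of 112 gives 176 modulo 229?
18

Baby-step giant-step with step n = ⌈√229⌉ = 16.
Baby steps 112^j mod 229 (j:value) for j=0..15: 0:1, 1:112, 2:178, 3:13, 4:82, 5:24, 6:169, 7:150, 8:83, 9:136, 10:118, 11:163, 12:165, 13:160, 14:58, 15:84.
Giant-step multiplier: 112^(-16) ≡ 112^(228-16) = 112^212 ≡ 217 (mod 229).
Giant steps γ_i = 176·217^i mod 229: γ_0=176, γ_1=178 (in table at j=2).
x = i·n + j = 1·16 + 2 = 18.
Check: 112^18 ≡ 176 (mod 229).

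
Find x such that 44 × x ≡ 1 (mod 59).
55

gcd(44, 59) = 1, so the inverse exists.
Extended Euclidean algorithm on (59, 44):
59 = 1 × 44 + 15  ⟹  15 = (1)·59 + (-1)·44
44 = 2 × 15 + 14  ⟹  14 = (-2)·59 + (3)·44
15 = 1 × 14 + 1  ⟹  1 = (3)·59 + (-4)·44
So (-4)·44 ≡ 1 (mod 59), i.e. 44^(-1) ≡ -4 ≡ 55 (mod 59).
Check: 44 × 55 = 2420 ≡ 1 (mod 59)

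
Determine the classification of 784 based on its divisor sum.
abundant

Proper divisors of 784: sum = 1 + 2 + 4 + 7 + 8 + 14 + 16 + 28 + 49 + 56 + 98 + 112 + 196 + 392 = 983
Since 983 > 784, 784 is abundant.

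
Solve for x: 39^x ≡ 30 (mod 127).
68

Baby-step giant-step with step n = ⌈√127⌉ = 12.
Baby steps 39^j mod 127 (j:value) for j=0..11: 0:1, 1:39, 2:124, 3:10, 4:9, 5:97, 6:100, 7:90, 8:81, 9:111, 10:11, 11:48.
Giant-step multiplier: 39^(-12) ≡ 39^(126-12) = 39^114 ≡ 50 (mod 127).
Giant steps γ_i = 30·50^i mod 127: γ_0=30, γ_1=103, γ_2=70, γ_3=71, γ_4=121, γ_5=81 (in table at j=8).
x = i·n + j = 5·12 + 8 = 68.
Check: 39^68 ≡ 30 (mod 127).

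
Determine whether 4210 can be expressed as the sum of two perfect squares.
27² + 59² (a=27, b=59)

Factorization: 4210 = 2 × 5 × 421
By Fermat: n is sum of two squares iff every prime p ≡ 3 (mod 4) appears to even power.
All primes ≡ 3 (mod 4) appear to even power.
Search a = 0, 1, 2, … for 4210 - a² a perfect square: first hit at a = 27: 4210 - 729 = 3481 = 59².
4210 = 27² + 59² = 729 + 3481 ✓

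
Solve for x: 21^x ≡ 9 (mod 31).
28

Baby-step giant-step with step n = ⌈√31⌉ = 6.
Baby steps 21^j mod 31 (j:value) for j=0..5: 0:1, 1:21, 2:7, 3:23, 4:18, 5:6.
Giant-step multiplier: 21^(-6) ≡ 21^(30-6) = 21^24 ≡ 16 (mod 31).
Giant steps γ_i = 9·16^i mod 31: γ_0=9, γ_1=20, γ_2=10, γ_3=5, γ_4=18 (in table at j=4).
x = i·n + j = 4·6 + 4 = 28.
Check: 21^28 ≡ 9 (mod 31).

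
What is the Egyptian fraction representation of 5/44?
1/9 + 1/396

Greedy algorithm:
5/44: ceiling(44/5) = 9, use 1/9
1/396: ceiling(396/1) = 396, use 1/396
Result: 5/44 = 1/9 + 1/396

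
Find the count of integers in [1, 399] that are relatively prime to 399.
216

399 = 3 × 7 × 19
φ(n) = n × ∏(1 - 1/p) for each prime p dividing n
φ(399) = 399 × (1 - 1/3) × (1 - 1/7) × (1 - 1/19) = 216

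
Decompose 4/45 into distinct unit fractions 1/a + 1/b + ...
1/12 + 1/180

Greedy algorithm:
4/45: ceiling(45/4) = 12, use 1/12
1/180: ceiling(180/1) = 180, use 1/180
Result: 4/45 = 1/12 + 1/180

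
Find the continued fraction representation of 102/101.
[1; 101]

Euclidean algorithm steps:
102 = 1 × 101 + 1
101 = 101 × 1 + 0
Continued fraction: [1; 101]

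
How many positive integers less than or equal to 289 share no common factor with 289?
272

289 = 17^2
φ(n) = n × ∏(1 - 1/p) for each prime p dividing n
φ(289) = 289 × (1 - 1/17) = 272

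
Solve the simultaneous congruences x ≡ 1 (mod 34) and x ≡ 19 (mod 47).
1429

Using Chinese Remainder Theorem:
M = 34 × 47 = 1598
M1 = 47, M2 = 34
y1 = 47^(-1) mod 34 = 21
y2 = 34^(-1) mod 47 = 18
x = (1×47×21 + 19×34×18) mod 1598 = 1429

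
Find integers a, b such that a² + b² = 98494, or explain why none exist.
Not possible

Factorization: 98494 = 2 × 11^3 × 37
By Fermat: n is sum of two squares iff every prime p ≡ 3 (mod 4) appears to even power.
Prime(s) ≡ 3 (mod 4) with odd exponent: [(11, 3)]
Therefore 98494 cannot be expressed as a² + b².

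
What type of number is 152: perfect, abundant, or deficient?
deficient

Proper divisors of 152: sum = 1 + 2 + 4 + 8 + 19 + 38 + 76 = 148
Since 148 < 152, 152 is deficient.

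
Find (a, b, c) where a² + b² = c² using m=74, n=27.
(4747, 3996, 6205)

Euclid's formula: a = m² - n², b = 2mn, c = m² + n²
m = 74, n = 27
a = 74² - 27² = 5476 - 729 = 4747
b = 2 × 74 × 27 = 3996
c = 74² + 27² = 5476 + 729 = 6205
Verification: 4747² + 3996² = 22534009 + 15968016 = 38502025 = 6205² ✓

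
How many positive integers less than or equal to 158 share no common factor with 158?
78

158 = 2 × 79
φ(n) = n × ∏(1 - 1/p) for each prime p dividing n
φ(158) = 158 × (1 - 1/2) × (1 - 1/79) = 78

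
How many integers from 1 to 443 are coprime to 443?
442

443 = 443
φ(n) = n × ∏(1 - 1/p) for each prime p dividing n
φ(443) = 443 × (1 - 1/443) = 442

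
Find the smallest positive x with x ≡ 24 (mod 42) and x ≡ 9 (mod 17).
570

Using Chinese Remainder Theorem:
M = 42 × 17 = 714
M1 = 17, M2 = 42
y1 = 17^(-1) mod 42 = 5
y2 = 42^(-1) mod 17 = 15
x = (24×17×5 + 9×42×15) mod 714 = 570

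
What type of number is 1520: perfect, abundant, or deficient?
abundant

Proper divisors of 1520: sum = 1 + 2 + 4 + 5 + 8 + 10 + 16 + 19 + ... + 190 + 304 + 380 + 760 (19 divisors) = 2200
Since 2200 > 1520, 1520 is abundant.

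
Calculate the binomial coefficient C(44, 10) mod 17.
1

Using Lucas' theorem:
Write n=44 and k=10 in base 17:
n in base 17: [2, 10]
k in base 17: [0, 10]
C(44,10) mod 17 = ∏ C(n_i, k_i) mod 17
Digit binomials (mod 17): C(2,0) = 1; C(10,10) = 1
Product: 1 × 1 = 1 ≡ 1 (mod 17)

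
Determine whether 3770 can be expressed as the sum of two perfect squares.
7² + 61² (a=7, b=61)

Factorization: 3770 = 2 × 5 × 13 × 29
By Fermat: n is sum of two squares iff every prime p ≡ 3 (mod 4) appears to even power.
All primes ≡ 3 (mod 4) appear to even power.
Search a = 0, 1, 2, … for 3770 - a² a perfect square: first hit at a = 7: 3770 - 49 = 3721 = 61².
3770 = 7² + 61² = 49 + 3721 ✓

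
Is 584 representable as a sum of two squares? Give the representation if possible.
10² + 22² (a=10, b=22)

Factorization: 584 = 2^3 × 73
By Fermat: n is sum of two squares iff every prime p ≡ 3 (mod 4) appears to even power.
All primes ≡ 3 (mod 4) appear to even power.
Search a = 0, 1, 2, … for 584 - a² a perfect square: first hit at a = 10: 584 - 100 = 484 = 22².
584 = 10² + 22² = 100 + 484 ✓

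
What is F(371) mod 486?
359

Matrix identity: Q^n = [[F_(n+1), F_n], [F_n, F_(n-1)]] with Q = [[1,1],[1,0]].
n = 371 = 101110011₂. Square-and-multiply, entries mod 486:
Q^1 = [[1,1],[1,0]]
Q^2 = (Q^1)² = [[2,1],[1,1]]
Q^5 = (Q^2)²·Q = [[8,5],[5,3]]
Q^11 = (Q^5)²·Q = [[144,89],[89,55]]
Q^23 = (Q^11)²·Q = [[198,469],[469,215]]
Q^46 = (Q^23)² = [[127,269],[269,344]]
Q^92 = (Q^46)² = [[38,339],[339,185]]
Q^185 = (Q^92)²·Q = [[478,211],[211,267]]
Q^371 = (Q^185)²·Q = [[90,359],[359,217]]
F_371 mod 486 = Q^371[0][1] = 359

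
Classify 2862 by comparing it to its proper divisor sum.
abundant

Proper divisors of 2862: sum = 1 + 2 + 3 + 6 + 9 + 18 + 27 + 53 + 54 + 106 + 159 + 318 + 477 + 954 + 1431 = 3618
Since 3618 > 2862, 2862 is abundant.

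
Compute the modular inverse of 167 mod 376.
367

gcd(167, 376) = 1, so the inverse exists.
Extended Euclidean algorithm on (376, 167):
376 = 2 × 167 + 42  ⟹  42 = (1)·376 + (-2)·167
167 = 3 × 42 + 41  ⟹  41 = (-3)·376 + (7)·167
42 = 1 × 41 + 1  ⟹  1 = (4)·376 + (-9)·167
So (-9)·167 ≡ 1 (mod 376), i.e. 167^(-1) ≡ -9 ≡ 367 (mod 376).
Check: 167 × 367 = 61289 ≡ 1 (mod 376)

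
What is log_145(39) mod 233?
31

Baby-step giant-step with step n = ⌈√233⌉ = 16.
Baby steps 145^j mod 233 (j:value) for j=0..15: 0:1, 1:145, 2:55, 3:53, 4:229, 5:119, 6:13, 7:21, 8:16, 9:223, 10:181, 11:149, 12:169, 13:40, 14:208, 15:103.
Giant-step multiplier: 145^(-16) ≡ 145^(232-16) = 145^216 ≡ 152 (mod 233).
Giant steps γ_i = 39·152^i mod 233: γ_0=39, γ_1=103 (in table at j=15).
x = i·n + j = 1·16 + 15 = 31.
Check: 145^31 ≡ 39 (mod 233).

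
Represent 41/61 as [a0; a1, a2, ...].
[0; 1, 2, 20]

Euclidean algorithm steps:
41 = 0 × 61 + 41
61 = 1 × 41 + 20
41 = 2 × 20 + 1
20 = 20 × 1 + 0
Continued fraction: [0; 1, 2, 20]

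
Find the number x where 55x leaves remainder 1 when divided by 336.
55

gcd(55, 336) = 1, so the inverse exists.
Extended Euclidean algorithm on (336, 55):
336 = 6 × 55 + 6  ⟹  6 = (1)·336 + (-6)·55
55 = 9 × 6 + 1  ⟹  1 = (-9)·336 + (55)·55
So (55)·55 ≡ 1 (mod 336), i.e. 55^(-1) ≡ 55 (mod 336).
Check: 55 × 55 = 3025 ≡ 1 (mod 336)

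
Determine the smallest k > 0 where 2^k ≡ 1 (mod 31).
5

31 is prime, so ord(2) divides φ(31) = 30.
Divisors of 30: 1, 2, 3, 5, 6, 10, 15, 30.
Repeated squaring: 2^1 ≡ 2, 2^2 ≡ 4, 2^4 ≡ 16, 2^8 ≡ 8, 2^16 ≡ 2 (mod 31).
Test 2^d mod 31 for each divisor d in increasing order:
2^1 ≡ 2
2^2 ≡ 4
2^3 = 2^2·2^1 ≡ 8
2^5 = 2^4·2^1 ≡ 1  ← first divisor giving 1
The order is 5.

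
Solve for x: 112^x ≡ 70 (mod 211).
184

Baby-step giant-step with step n = ⌈√211⌉ = 15.
Baby steps 112^j mod 211 (j:value) for j=0..14: 0:1, 1:112, 2:95, 3:90, 4:163, 5:110, 6:82, 7:111, 8:194, 9:206, 10:73, 11:158, 12:183, 13:29, 14:83.
Giant-step multiplier: 112^(-15) ≡ 112^(210-15) = 112^195 ≡ 88 (mod 211).
Giant steps γ_i = 70·88^i mod 211: γ_0=70, γ_1=41, γ_2=21, γ_3=160, γ_4=154, γ_5=48, γ_6=4, γ_7=141, γ_8=170, γ_9=190, γ_10=51, γ_11=57, γ_12=163 (in table at j=4).
x = i·n + j = 12·15 + 4 = 184.
Check: 112^184 ≡ 70 (mod 211).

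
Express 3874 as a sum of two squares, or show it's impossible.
25² + 57² (a=25, b=57)

Factorization: 3874 = 2 × 13 × 149
By Fermat: n is sum of two squares iff every prime p ≡ 3 (mod 4) appears to even power.
All primes ≡ 3 (mod 4) appear to even power.
Search a = 0, 1, 2, … for 3874 - a² a perfect square: first hit at a = 25: 3874 - 625 = 3249 = 57².
3874 = 25² + 57² = 625 + 3249 ✓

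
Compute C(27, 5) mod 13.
0

Using Lucas' theorem:
Write n=27 and k=5 in base 13:
n in base 13: [2, 1]
k in base 13: [0, 5]
C(27,5) mod 13 = ∏ C(n_i, k_i) mod 13
Digit binomials (mod 13): C(2,0) = 1; C(1,5) = 0 (k_i > n_i)
Product: 1 × 0 = 0 ≡ 0 (mod 13)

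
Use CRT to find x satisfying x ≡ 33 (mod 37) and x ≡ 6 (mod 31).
440

Using Chinese Remainder Theorem:
M = 37 × 31 = 1147
M1 = 31, M2 = 37
y1 = 31^(-1) mod 37 = 6
y2 = 37^(-1) mod 31 = 26
x = (33×31×6 + 6×37×26) mod 1147 = 440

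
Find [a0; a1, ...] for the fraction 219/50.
[4; 2, 1, 1, 1, 2, 2]

Euclidean algorithm steps:
219 = 4 × 50 + 19
50 = 2 × 19 + 12
19 = 1 × 12 + 7
12 = 1 × 7 + 5
7 = 1 × 5 + 2
5 = 2 × 2 + 1
2 = 2 × 1 + 0
Continued fraction: [4; 2, 1, 1, 1, 2, 2]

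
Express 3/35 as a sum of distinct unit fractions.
1/12 + 1/420

Greedy algorithm:
3/35: ceiling(35/3) = 12, use 1/12
1/420: ceiling(420/1) = 420, use 1/420
Result: 3/35 = 1/12 + 1/420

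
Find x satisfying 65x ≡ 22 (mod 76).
x ≡ 74 (mod 76)

gcd(65, 76) = 1, which divides 22, so solutions exist.
Find 65^(-1) mod 76 by the extended Euclidean algorithm:
76 = 1 × 65 + 11  ⟹  11 = (1)·76 + (-1)·65
65 = 5 × 11 + 10  ⟹  10 = (-5)·76 + (6)·65
11 = 1 × 10 + 1  ⟹  1 = (6)·76 + (-7)·65
So (-7)·65 ≡ 1 (mod 76), i.e. 65^(-1) ≡ -7 ≡ 69 (mod 76).
x ≡ 69 × 22 = 1518 ≡ 74 (mod 76).
Check: 65 × 74 = 4810 ≡ 22 (mod 76).
Unique solution: x ≡ 74 (mod 76)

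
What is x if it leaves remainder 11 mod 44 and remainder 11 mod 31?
11

Using Chinese Remainder Theorem:
M = 44 × 31 = 1364
M1 = 31, M2 = 44
y1 = 31^(-1) mod 44 = 27
y2 = 44^(-1) mod 31 = 12
x = (11×31×27 + 11×44×12) mod 1364 = 11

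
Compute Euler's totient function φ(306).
96

306 = 2 × 3^2 × 17
φ(n) = n × ∏(1 - 1/p) for each prime p dividing n
φ(306) = 306 × (1 - 1/2) × (1 - 1/3) × (1 - 1/17) = 96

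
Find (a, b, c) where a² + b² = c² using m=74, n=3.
(5467, 444, 5485)

Euclid's formula: a = m² - n², b = 2mn, c = m² + n²
m = 74, n = 3
a = 74² - 3² = 5476 - 9 = 5467
b = 2 × 74 × 3 = 444
c = 74² + 3² = 5476 + 9 = 5485
Verification: 5467² + 444² = 29888089 + 197136 = 30085225 = 5485² ✓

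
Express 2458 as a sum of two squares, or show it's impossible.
33² + 37² (a=33, b=37)

Factorization: 2458 = 2 × 1229
By Fermat: n is sum of two squares iff every prime p ≡ 3 (mod 4) appears to even power.
All primes ≡ 3 (mod 4) appear to even power.
Search a = 0, 1, 2, … for 2458 - a² a perfect square: first hit at a = 33: 2458 - 1089 = 1369 = 37².
2458 = 33² + 37² = 1089 + 1369 ✓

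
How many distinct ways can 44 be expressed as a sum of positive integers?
75175

p(n) counts ways to write n as a sum of positive integers (order ignored).
Euler's pentagonal recurrence: p(k) = p(k-1) + p(k-2) - p(k-5) - p(k-7) + p(k-12) + p(k-15) - ... (offsets j(3j∓1)/2, signs ++--, p(0)=1, p(<0)=0).
DP table for k = 0..43: p(0)=1, p(1)=1, p(2)=2, p(3)=3, p(4)=5, p(5)=7, p(6)=11, p(7)=15, p(8)=22, p(9)=30, p(10)=42, p(11)=56, p(12)=77, p(13)=101, p(14)=135, p(15)=176, p(16)=231, p(17)=297, p(18)=385, p(19)=490, p(20)=627, p(21)=792, p(22)=1002, p(23)=1255, p(24)=1575, p(25)=1958, p(26)=2436, p(27)=3010, p(28)=3718, p(29)=4565, p(30)=5604, p(31)=6842, p(32)=8349, p(33)=10143, p(34)=12310, p(35)=14883, p(36)=17977, p(37)=21637, p(38)=26015, p(39)=31185, p(40)=37338, p(41)=44583, p(42)=53174, p(43)=63261.
Final step: p(44) = p(43) + p(42) - p(39) - p(37) + p(32) + p(29) - p(22) - p(18) + p(9) + p(4)
= 63261 + 53174 - 31185 - 21637 + 8349 + 4565 - 1002 - 385 + 30 + 5
= 75175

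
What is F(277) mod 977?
56

Matrix identity: Q^n = [[F_(n+1), F_n], [F_n, F_(n-1)]] with Q = [[1,1],[1,0]].
n = 277 = 100010101₂. Square-and-multiply, entries mod 977:
Q^1 = [[1,1],[1,0]]
Q^2 = (Q^1)² = [[2,1],[1,1]]
Q^4 = (Q^2)² = [[5,3],[3,2]]
Q^8 = (Q^4)² = [[34,21],[21,13]]
Q^17 = (Q^8)²·Q = [[630,620],[620,10]]
Q^34 = (Q^17)² = [[677,138],[138,539]]
Q^69 = (Q^34)²·Q = [[361,597],[597,741]]
Q^138 = (Q^69)² = [[184,373],[373,788]]
Q^277 = (Q^138)²·Q = [[145,56],[56,89]]
F_277 mod 977 = Q^277[0][1] = 56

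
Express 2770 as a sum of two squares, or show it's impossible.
13² + 51² (a=13, b=51)

Factorization: 2770 = 2 × 5 × 277
By Fermat: n is sum of two squares iff every prime p ≡ 3 (mod 4) appears to even power.
All primes ≡ 3 (mod 4) appear to even power.
Search a = 0, 1, 2, … for 2770 - a² a perfect square: first hit at a = 13: 2770 - 169 = 2601 = 51².
2770 = 13² + 51² = 169 + 2601 ✓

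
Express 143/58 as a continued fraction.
[2; 2, 6, 1, 3]

Euclidean algorithm steps:
143 = 2 × 58 + 27
58 = 2 × 27 + 4
27 = 6 × 4 + 3
4 = 1 × 3 + 1
3 = 3 × 1 + 0
Continued fraction: [2; 2, 6, 1, 3]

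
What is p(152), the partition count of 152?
49686288421

p(n) counts ways to write n as a sum of positive integers (order ignored).
Euler's pentagonal recurrence: p(k) = p(k-1) + p(k-2) - p(k-5) - p(k-7) + p(k-12) + p(k-15) - ... (offsets j(3j∓1)/2, signs ++--, p(0)=1, p(<0)=0).
DP table for k = 0..151: p(0)=1, p(1)=1, p(2)=2, p(3)=3, p(4)=5, p(5)=7, p(6)=11, p(7)=15, p(8)=22, p(9)=30, p(10)=42, p(11)=56, p(12)=77, p(13)=101, p(14)=135, p(15)=176, p(16)=231, p(17)=297, p(18)=385, p(19)=490, p(20)=627, p(21)=792, p(22)=1002, p(23)=1255, p(24)=1575, p(25)=1958, p(26)=2436, p(27)=3010, p(28)=3718, p(29)=4565, p(30)=5604, p(31)=6842, p(32)=8349, p(33)=10143, p(34)=12310, p(35)=14883, p(36)=17977, p(37)=21637, p(38)=26015, p(39)=31185, p(40)=37338, p(41)=44583, p(42)=53174, p(43)=63261, p(44)=75175, p(45)=89134, p(46)=105558, p(47)=124754, p(48)=147273, p(49)=173525, p(50)=204226, p(51)=239943, p(52)=281589, p(53)=329931, p(54)=386155, p(55)=451276, p(56)=526823, p(57)=614154, p(58)=715220, p(59)=831820, p(60)=966467, p(61)=1121505, p(62)=1300156, p(63)=1505499, p(64)=1741630, p(65)=2012558, p(66)=2323520, p(67)=2679689, p(68)=3087735, p(69)=3554345, p(70)=4087968, p(71)=4697205, p(72)=5392783, p(73)=6185689, p(74)=7089500, p(75)=8118264, p(76)=9289091, p(77)=10619863, p(78)=12132164, p(79)=13848650, p(80)=15796476, p(81)=18004327, p(82)=20506255, p(83)=23338469, p(84)=26543660, p(85)=30167357, p(86)=34262962, p(87)=38887673, p(88)=44108109, p(89)=49995925, p(90)=56634173, p(91)=64112359, p(92)=72533807, p(93)=82010177, p(94)=92669720, p(95)=104651419, p(96)=118114304, p(97)=133230930, p(98)=150198136, p(99)=169229875, p(100)=190569292, p(101)=214481126, p(102)=241265379, p(103)=271248950, p(104)=304801365, p(105)=342325709, p(106)=384276336, p(107)=431149389, p(108)=483502844, p(109)=541946240, p(110)=607163746, p(111)=679903203, p(112)=761002156, p(113)=851376628, p(114)=952050665, p(115)=1064144451, p(116)=1188908248, p(117)=1327710076, p(118)=1482074143, p(119)=1653668665, p(120)=1844349560, p(121)=2056148051, p(122)=2291320912, p(123)=2552338241, p(124)=2841940500, p(125)=3163127352, p(126)=3519222692, p(127)=3913864295, p(128)=4351078600, p(129)=4835271870, p(130)=5371315400, p(131)=5964539504, p(132)=6620830889, p(133)=7346629512, p(134)=8149040695, p(135)=9035836076, p(136)=10015581680, p(137)=11097645016, p(138)=12292341831, p(139)=13610949895, p(140)=15065878135, p(141)=16670689208, p(142)=18440293320, p(143)=20390982757, p(144)=22540654445, p(145)=24908858009, p(146)=27517052599, p(147)=30388671978, p(148)=33549419497, p(149)=37027355200, p(150)=40853235313, p(151)=45060624582.
Final step: p(152) = p(151) + p(150) - p(147) - p(145) + p(140) + p(137) - p(130) - p(126) + p(117) + p(112) - p(101) - p(95) + p(82) + p(75) - p(60) - p(52) + p(35) + p(26) - p(7)
= 45060624582 + 40853235313 - 30388671978 - 24908858009 + 15065878135 + 11097645016 - 5371315400 - 3519222692 + 1327710076 + 761002156 - 214481126 - 104651419 + 20506255 + 8118264 - 966467 - 281589 + 14883 + 2436 - 15
= 49686288421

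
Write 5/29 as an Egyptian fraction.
1/6 + 1/174

Greedy algorithm:
5/29: ceiling(29/5) = 6, use 1/6
1/174: ceiling(174/1) = 174, use 1/174
Result: 5/29 = 1/6 + 1/174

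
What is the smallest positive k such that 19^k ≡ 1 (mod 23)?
22

23 is prime, so ord(19) divides φ(23) = 22.
Divisors of 22: 1, 2, 11, 22.
Repeated squaring: 19^1 ≡ 19, 19^2 ≡ 16, 19^4 ≡ 3, 19^8 ≡ 9, 19^16 ≡ 12 (mod 23).
Test 19^d mod 23 for each divisor d in increasing order:
19^1 ≡ 19
19^2 ≡ 16
19^11 = 19^8·19^2·19^1 ≡ 22
19^22 = 19^16·19^4·19^2 ≡ 1  ← first divisor giving 1
The order is 22.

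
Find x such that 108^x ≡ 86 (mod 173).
115

Baby-step giant-step with step n = ⌈√173⌉ = 14.
Baby steps 108^j mod 173 (j:value) for j=0..13: 0:1, 1:108, 2:73, 3:99, 4:139, 5:134, 6:113, 7:94, 8:118, 9:115, 10:137, 11:91, 12:140, 13:69.
Giant-step multiplier: 108^(-14) ≡ 108^(172-14) = 108^158 ≡ 40 (mod 173).
Giant steps γ_i = 86·40^i mod 173: γ_0=86, γ_1=153, γ_2=65, γ_3=5, γ_4=27, γ_5=42, γ_6=123, γ_7=76, γ_8=99 (in table at j=3).
x = i·n + j = 8·14 + 3 = 115.
Check: 108^115 ≡ 86 (mod 173).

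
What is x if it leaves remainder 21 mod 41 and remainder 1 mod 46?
185

Using Chinese Remainder Theorem:
M = 41 × 46 = 1886
M1 = 46, M2 = 41
y1 = 46^(-1) mod 41 = 33
y2 = 41^(-1) mod 46 = 9
x = (21×46×33 + 1×41×9) mod 1886 = 185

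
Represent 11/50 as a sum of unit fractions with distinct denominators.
1/5 + 1/50

Greedy algorithm:
11/50: ceiling(50/11) = 5, use 1/5
1/50: ceiling(50/1) = 50, use 1/50
Result: 11/50 = 1/5 + 1/50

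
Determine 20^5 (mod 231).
188

Repeated squaring. Binary of 5 = 101.
20^1 ≡ 20 (mod 231); 20^2 ≡ 169 (mod 231); 20^4 ≡ 148 (mod 231)
20^5 = 20^1 × 20^4 ≡ 188 (mod 231)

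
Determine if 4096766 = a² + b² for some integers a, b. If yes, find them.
Not possible

Factorization: 4096766 = 2 × 127^3
By Fermat: n is sum of two squares iff every prime p ≡ 3 (mod 4) appears to even power.
Prime(s) ≡ 3 (mod 4) with odd exponent: [(127, 3)]
Therefore 4096766 cannot be expressed as a² + b².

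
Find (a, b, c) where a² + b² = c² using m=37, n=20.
(969, 1480, 1769)

Euclid's formula: a = m² - n², b = 2mn, c = m² + n²
m = 37, n = 20
a = 37² - 20² = 1369 - 400 = 969
b = 2 × 37 × 20 = 1480
c = 37² + 20² = 1369 + 400 = 1769
Verification: 969² + 1480² = 938961 + 2190400 = 3129361 = 1769² ✓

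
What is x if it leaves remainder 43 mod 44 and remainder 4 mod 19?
175

Using Chinese Remainder Theorem:
M = 44 × 19 = 836
M1 = 19, M2 = 44
y1 = 19^(-1) mod 44 = 7
y2 = 44^(-1) mod 19 = 16
x = (43×19×7 + 4×44×16) mod 836 = 175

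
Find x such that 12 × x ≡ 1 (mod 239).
20

gcd(12, 239) = 1, so the inverse exists.
Extended Euclidean algorithm on (239, 12):
239 = 19 × 12 + 11  ⟹  11 = (1)·239 + (-19)·12
12 = 1 × 11 + 1  ⟹  1 = (-1)·239 + (20)·12
So (20)·12 ≡ 1 (mod 239), i.e. 12^(-1) ≡ 20 (mod 239).
Check: 12 × 20 = 240 ≡ 1 (mod 239)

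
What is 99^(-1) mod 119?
113

gcd(99, 119) = 1, so the inverse exists.
Extended Euclidean algorithm on (119, 99):
119 = 1 × 99 + 20  ⟹  20 = (1)·119 + (-1)·99
99 = 4 × 20 + 19  ⟹  19 = (-4)·119 + (5)·99
20 = 1 × 19 + 1  ⟹  1 = (5)·119 + (-6)·99
So (-6)·99 ≡ 1 (mod 119), i.e. 99^(-1) ≡ -6 ≡ 113 (mod 119).
Check: 99 × 113 = 11187 ≡ 1 (mod 119)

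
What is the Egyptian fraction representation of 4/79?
1/20 + 1/1580

Greedy algorithm:
4/79: ceiling(79/4) = 20, use 1/20
1/1580: ceiling(1580/1) = 1580, use 1/1580
Result: 4/79 = 1/20 + 1/1580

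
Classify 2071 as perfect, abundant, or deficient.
deficient

Proper divisors of 2071: sum = 1 + 19 + 109 = 129
Since 129 < 2071, 2071 is deficient.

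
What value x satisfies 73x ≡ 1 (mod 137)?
122

gcd(73, 137) = 1, so the inverse exists.
Extended Euclidean algorithm on (137, 73):
137 = 1 × 73 + 64  ⟹  64 = (1)·137 + (-1)·73
73 = 1 × 64 + 9  ⟹  9 = (-1)·137 + (2)·73
64 = 7 × 9 + 1  ⟹  1 = (8)·137 + (-15)·73
So (-15)·73 ≡ 1 (mod 137), i.e. 73^(-1) ≡ -15 ≡ 122 (mod 137).
Check: 73 × 122 = 8906 ≡ 1 (mod 137)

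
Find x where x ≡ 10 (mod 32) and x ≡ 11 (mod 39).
362

Using Chinese Remainder Theorem:
M = 32 × 39 = 1248
M1 = 39, M2 = 32
y1 = 39^(-1) mod 32 = 23
y2 = 32^(-1) mod 39 = 11
x = (10×39×23 + 11×32×11) mod 1248 = 362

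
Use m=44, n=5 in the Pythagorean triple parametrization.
(1911, 440, 1961)

Euclid's formula: a = m² - n², b = 2mn, c = m² + n²
m = 44, n = 5
a = 44² - 5² = 1936 - 25 = 1911
b = 2 × 44 × 5 = 440
c = 44² + 5² = 1936 + 25 = 1961
Verification: 1911² + 440² = 3651921 + 193600 = 3845521 = 1961² ✓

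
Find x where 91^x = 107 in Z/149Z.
60

Baby-step giant-step with step n = ⌈√149⌉ = 13.
Baby steps 91^j mod 149 (j:value) for j=0..12: 0:1, 1:91, 2:86, 3:78, 4:95, 5:3, 6:124, 7:109, 8:85, 9:136, 10:9, 11:74, 12:29.
Giant-step multiplier: 91^(-13) ≡ 91^(148-13) = 91^135 ≡ 97 (mod 149).
Giant steps γ_i = 107·97^i mod 149: γ_0=107, γ_1=98, γ_2=119, γ_3=70, γ_4=85 (in table at j=8).
x = i·n + j = 4·13 + 8 = 60.
Check: 91^60 ≡ 107 (mod 149).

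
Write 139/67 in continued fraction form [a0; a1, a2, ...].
[2; 13, 2, 2]

Euclidean algorithm steps:
139 = 2 × 67 + 5
67 = 13 × 5 + 2
5 = 2 × 2 + 1
2 = 2 × 1 + 0
Continued fraction: [2; 13, 2, 2]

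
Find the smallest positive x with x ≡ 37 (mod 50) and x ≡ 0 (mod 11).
187

Using Chinese Remainder Theorem:
M = 50 × 11 = 550
M1 = 11, M2 = 50
y1 = 11^(-1) mod 50 = 41
y2 = 50^(-1) mod 11 = 2
x = (37×11×41 + 0×50×2) mod 550 = 187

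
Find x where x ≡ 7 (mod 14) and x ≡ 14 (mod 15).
119

Using Chinese Remainder Theorem:
M = 14 × 15 = 210
M1 = 15, M2 = 14
y1 = 15^(-1) mod 14 = 1
y2 = 14^(-1) mod 15 = 14
x = (7×15×1 + 14×14×14) mod 210 = 119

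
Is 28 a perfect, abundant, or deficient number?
perfect

Proper divisors of 28: sum = 1 + 2 + 4 + 7 + 14 = 28
Since 28 = 28, 28 is perfect.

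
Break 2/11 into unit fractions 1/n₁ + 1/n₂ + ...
1/6 + 1/66

Greedy algorithm:
2/11: ceiling(11/2) = 6, use 1/6
1/66: ceiling(66/1) = 66, use 1/66
Result: 2/11 = 1/6 + 1/66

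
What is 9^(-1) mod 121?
27

gcd(9, 121) = 1, so the inverse exists.
Extended Euclidean algorithm on (121, 9):
121 = 13 × 9 + 4  ⟹  4 = (1)·121 + (-13)·9
9 = 2 × 4 + 1  ⟹  1 = (-2)·121 + (27)·9
So (27)·9 ≡ 1 (mod 121), i.e. 9^(-1) ≡ 27 (mod 121).
Check: 9 × 27 = 243 ≡ 1 (mod 121)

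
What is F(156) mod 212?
8

Matrix identity: Q^n = [[F_(n+1), F_n], [F_n, F_(n-1)]] with Q = [[1,1],[1,0]].
n = 156 = 10011100₂. Square-and-multiply, entries mod 212:
Q^1 = [[1,1],[1,0]]
Q^2 = (Q^1)² = [[2,1],[1,1]]
Q^4 = (Q^2)² = [[5,3],[3,2]]
Q^9 = (Q^4)²·Q = [[55,34],[34,21]]
Q^19 = (Q^9)²·Q = [[193,153],[153,40]]
Q^39 = (Q^19)²·Q = [[59,26],[26,33]]
Q^78 = (Q^39)² = [[129,60],[60,69]]
Q^156 = (Q^78)² = [[101,8],[8,93]]
F_156 mod 212 = Q^156[0][1] = 8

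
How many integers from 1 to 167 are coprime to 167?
166

167 = 167
φ(n) = n × ∏(1 - 1/p) for each prime p dividing n
φ(167) = 167 × (1 - 1/167) = 166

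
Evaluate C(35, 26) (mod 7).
0

Using Lucas' theorem:
Write n=35 and k=26 in base 7:
n in base 7: [5, 0]
k in base 7: [3, 5]
C(35,26) mod 7 = ∏ C(n_i, k_i) mod 7
Digit binomials (mod 7): C(5,3) = 10 ≡ 3; C(0,5) = 0 (k_i > n_i)
Product: 3 × 0 = 0 ≡ 0 (mod 7)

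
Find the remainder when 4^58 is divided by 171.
85

Repeated squaring. Binary of 58 = 111010.
4^1 ≡ 4 (mod 171); 4^2 ≡ 16 (mod 171); 4^4 ≡ 85 (mod 171); 4^8 ≡ 43 (mod 171); 4^16 ≡ 139 (mod 171); 4^32 ≡ 169 (mod 171)
4^58 = 4^2 × 4^8 × 4^16 × 4^32 ≡ 85 (mod 171)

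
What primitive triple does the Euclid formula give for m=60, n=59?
(119, 7080, 7081)

Euclid's formula: a = m² - n², b = 2mn, c = m² + n²
m = 60, n = 59
a = 60² - 59² = 3600 - 3481 = 119
b = 2 × 60 × 59 = 7080
c = 60² + 59² = 3600 + 3481 = 7081
Verification: 119² + 7080² = 14161 + 50126400 = 50140561 = 7081² ✓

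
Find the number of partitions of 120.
1844349560

p(n) counts ways to write n as a sum of positive integers (order ignored).
Euler's pentagonal recurrence: p(k) = p(k-1) + p(k-2) - p(k-5) - p(k-7) + p(k-12) + p(k-15) - ... (offsets j(3j∓1)/2, signs ++--, p(0)=1, p(<0)=0).
DP table for k = 0..119: p(0)=1, p(1)=1, p(2)=2, p(3)=3, p(4)=5, p(5)=7, p(6)=11, p(7)=15, p(8)=22, p(9)=30, p(10)=42, p(11)=56, p(12)=77, p(13)=101, p(14)=135, p(15)=176, p(16)=231, p(17)=297, p(18)=385, p(19)=490, p(20)=627, p(21)=792, p(22)=1002, p(23)=1255, p(24)=1575, p(25)=1958, p(26)=2436, p(27)=3010, p(28)=3718, p(29)=4565, p(30)=5604, p(31)=6842, p(32)=8349, p(33)=10143, p(34)=12310, p(35)=14883, p(36)=17977, p(37)=21637, p(38)=26015, p(39)=31185, p(40)=37338, p(41)=44583, p(42)=53174, p(43)=63261, p(44)=75175, p(45)=89134, p(46)=105558, p(47)=124754, p(48)=147273, p(49)=173525, p(50)=204226, p(51)=239943, p(52)=281589, p(53)=329931, p(54)=386155, p(55)=451276, p(56)=526823, p(57)=614154, p(58)=715220, p(59)=831820, p(60)=966467, p(61)=1121505, p(62)=1300156, p(63)=1505499, p(64)=1741630, p(65)=2012558, p(66)=2323520, p(67)=2679689, p(68)=3087735, p(69)=3554345, p(70)=4087968, p(71)=4697205, p(72)=5392783, p(73)=6185689, p(74)=7089500, p(75)=8118264, p(76)=9289091, p(77)=10619863, p(78)=12132164, p(79)=13848650, p(80)=15796476, p(81)=18004327, p(82)=20506255, p(83)=23338469, p(84)=26543660, p(85)=30167357, p(86)=34262962, p(87)=38887673, p(88)=44108109, p(89)=49995925, p(90)=56634173, p(91)=64112359, p(92)=72533807, p(93)=82010177, p(94)=92669720, p(95)=104651419, p(96)=118114304, p(97)=133230930, p(98)=150198136, p(99)=169229875, p(100)=190569292, p(101)=214481126, p(102)=241265379, p(103)=271248950, p(104)=304801365, p(105)=342325709, p(106)=384276336, p(107)=431149389, p(108)=483502844, p(109)=541946240, p(110)=607163746, p(111)=679903203, p(112)=761002156, p(113)=851376628, p(114)=952050665, p(115)=1064144451, p(116)=1188908248, p(117)=1327710076, p(118)=1482074143, p(119)=1653668665.
Final step: p(120) = p(119) + p(118) - p(115) - p(113) + p(108) + p(105) - p(98) - p(94) + p(85) + p(80) - p(69) - p(63) + p(50) + p(43) - p(28) - p(20) + p(3)
= 1653668665 + 1482074143 - 1064144451 - 851376628 + 483502844 + 342325709 - 150198136 - 92669720 + 30167357 + 15796476 - 3554345 - 1505499 + 204226 + 63261 - 3718 - 627 + 3
= 1844349560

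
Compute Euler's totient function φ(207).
132

207 = 3^2 × 23
φ(n) = n × ∏(1 - 1/p) for each prime p dividing n
φ(207) = 207 × (1 - 1/3) × (1 - 1/23) = 132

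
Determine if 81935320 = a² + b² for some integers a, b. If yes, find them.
Not possible

Factorization: 81935320 = 2^3 × 5 × 127^3
By Fermat: n is sum of two squares iff every prime p ≡ 3 (mod 4) appears to even power.
Prime(s) ≡ 3 (mod 4) with odd exponent: [(127, 3)]
Therefore 81935320 cannot be expressed as a² + b².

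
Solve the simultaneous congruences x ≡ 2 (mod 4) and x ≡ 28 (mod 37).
102

Using Chinese Remainder Theorem:
M = 4 × 37 = 148
M1 = 37, M2 = 4
y1 = 37^(-1) mod 4 = 1
y2 = 4^(-1) mod 37 = 28
x = (2×37×1 + 28×4×28) mod 148 = 102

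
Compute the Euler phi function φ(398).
198

398 = 2 × 199
φ(n) = n × ∏(1 - 1/p) for each prime p dividing n
φ(398) = 398 × (1 - 1/2) × (1 - 1/199) = 198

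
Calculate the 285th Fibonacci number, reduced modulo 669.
62

Matrix identity: Q^n = [[F_(n+1), F_n], [F_n, F_(n-1)]] with Q = [[1,1],[1,0]].
n = 285 = 100011101₂. Square-and-multiply, entries mod 669:
Q^1 = [[1,1],[1,0]]
Q^2 = (Q^1)² = [[2,1],[1,1]]
Q^4 = (Q^2)² = [[5,3],[3,2]]
Q^8 = (Q^4)² = [[34,21],[21,13]]
Q^17 = (Q^8)²·Q = [[577,259],[259,318]]
Q^35 = (Q^17)²·Q = [[279,617],[617,331]]
Q^71 = (Q^35)²·Q = [[657,265],[265,392]]
Q^142 = (Q^71)² = [[124,350],[350,443]]
Q^285 = (Q^142)²·Q = [[488,62],[62,426]]
F_285 mod 669 = Q^285[0][1] = 62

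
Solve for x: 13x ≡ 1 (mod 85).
72

gcd(13, 85) = 1, so the inverse exists.
Extended Euclidean algorithm on (85, 13):
85 = 6 × 13 + 7  ⟹  7 = (1)·85 + (-6)·13
13 = 1 × 7 + 6  ⟹  6 = (-1)·85 + (7)·13
7 = 1 × 6 + 1  ⟹  1 = (2)·85 + (-13)·13
So (-13)·13 ≡ 1 (mod 85), i.e. 13^(-1) ≡ -13 ≡ 72 (mod 85).
Check: 13 × 72 = 936 ≡ 1 (mod 85)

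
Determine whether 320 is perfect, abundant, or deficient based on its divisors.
abundant

Proper divisors of 320: sum = 1 + 2 + 4 + 5 + 8 + 10 + 16 + 20 + 32 + 40 + 64 + 80 + 160 = 442
Since 442 > 320, 320 is abundant.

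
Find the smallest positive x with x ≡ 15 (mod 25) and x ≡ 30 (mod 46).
490

Using Chinese Remainder Theorem:
M = 25 × 46 = 1150
M1 = 46, M2 = 25
y1 = 46^(-1) mod 25 = 6
y2 = 25^(-1) mod 46 = 35
x = (15×46×6 + 30×25×35) mod 1150 = 490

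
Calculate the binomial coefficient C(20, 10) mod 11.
0

Using Lucas' theorem:
Write n=20 and k=10 in base 11:
n in base 11: [1, 9]
k in base 11: [0, 10]
C(20,10) mod 11 = ∏ C(n_i, k_i) mod 11
Digit binomials (mod 11): C(1,0) = 1; C(9,10) = 0 (k_i > n_i)
Product: 1 × 0 = 0 ≡ 0 (mod 11)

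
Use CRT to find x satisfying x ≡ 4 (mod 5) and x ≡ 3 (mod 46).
49

Using Chinese Remainder Theorem:
M = 5 × 46 = 230
M1 = 46, M2 = 5
y1 = 46^(-1) mod 5 = 1
y2 = 5^(-1) mod 46 = 37
x = (4×46×1 + 3×5×37) mod 230 = 49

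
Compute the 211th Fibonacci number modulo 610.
609

Matrix identity: Q^n = [[F_(n+1), F_n], [F_n, F_(n-1)]] with Q = [[1,1],[1,0]].
n = 211 = 11010011₂. Square-and-multiply, entries mod 610:
Q^1 = [[1,1],[1,0]]
Q^3 = (Q^1)²·Q = [[3,2],[2,1]]
Q^6 = (Q^3)² = [[13,8],[8,5]]
Q^13 = (Q^6)²·Q = [[377,233],[233,144]]
Q^26 = (Q^13)² = [[608,3],[3,605]]
Q^52 = (Q^26)² = [[13,589],[589,34]]
Q^105 = (Q^52)²·Q = [[233,0],[0,233]]
Q^211 = (Q^105)²·Q = [[609,609],[609,0]]
F_211 mod 610 = Q^211[0][1] = 609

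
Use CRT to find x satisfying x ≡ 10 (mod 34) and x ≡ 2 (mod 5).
112

Using Chinese Remainder Theorem:
M = 34 × 5 = 170
M1 = 5, M2 = 34
y1 = 5^(-1) mod 34 = 7
y2 = 34^(-1) mod 5 = 4
x = (10×5×7 + 2×34×4) mod 170 = 112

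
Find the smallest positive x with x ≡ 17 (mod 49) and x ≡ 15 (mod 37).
311

Using Chinese Remainder Theorem:
M = 49 × 37 = 1813
M1 = 37, M2 = 49
y1 = 37^(-1) mod 49 = 4
y2 = 49^(-1) mod 37 = 34
x = (17×37×4 + 15×49×34) mod 1813 = 311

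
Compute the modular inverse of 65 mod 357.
11

gcd(65, 357) = 1, so the inverse exists.
Extended Euclidean algorithm on (357, 65):
357 = 5 × 65 + 32  ⟹  32 = (1)·357 + (-5)·65
65 = 2 × 32 + 1  ⟹  1 = (-2)·357 + (11)·65
So (11)·65 ≡ 1 (mod 357), i.e. 65^(-1) ≡ 11 (mod 357).
Check: 65 × 11 = 715 ≡ 1 (mod 357)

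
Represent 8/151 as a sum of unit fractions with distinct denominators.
1/19 + 1/2869

Greedy algorithm:
8/151: ceiling(151/8) = 19, use 1/19
1/2869: ceiling(2869/1) = 2869, use 1/2869
Result: 8/151 = 1/19 + 1/2869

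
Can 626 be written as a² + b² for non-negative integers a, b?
1² + 25² (a=1, b=25)

Factorization: 626 = 2 × 313
By Fermat: n is sum of two squares iff every prime p ≡ 3 (mod 4) appears to even power.
All primes ≡ 3 (mod 4) appear to even power.
Search a = 0, 1, 2, … for 626 - a² a perfect square: first hit at a = 1: 626 - 1 = 625 = 25².
626 = 1² + 25² = 1 + 625 ✓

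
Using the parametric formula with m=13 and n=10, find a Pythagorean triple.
(69, 260, 269)

Euclid's formula: a = m² - n², b = 2mn, c = m² + n²
m = 13, n = 10
a = 13² - 10² = 169 - 100 = 69
b = 2 × 13 × 10 = 260
c = 13² + 10² = 169 + 100 = 269
Verification: 69² + 260² = 4761 + 67600 = 72361 = 269² ✓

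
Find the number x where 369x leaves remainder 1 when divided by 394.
63

gcd(369, 394) = 1, so the inverse exists.
Extended Euclidean algorithm on (394, 369):
394 = 1 × 369 + 25  ⟹  25 = (1)·394 + (-1)·369
369 = 14 × 25 + 19  ⟹  19 = (-14)·394 + (15)·369
25 = 1 × 19 + 6  ⟹  6 = (15)·394 + (-16)·369
19 = 3 × 6 + 1  ⟹  1 = (-59)·394 + (63)·369
So (63)·369 ≡ 1 (mod 394), i.e. 369^(-1) ≡ 63 (mod 394).
Check: 369 × 63 = 23247 ≡ 1 (mod 394)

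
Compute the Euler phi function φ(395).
312

395 = 5 × 79
φ(n) = n × ∏(1 - 1/p) for each prime p dividing n
φ(395) = 395 × (1 - 1/5) × (1 - 1/79) = 312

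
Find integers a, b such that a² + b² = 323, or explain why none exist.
Not possible

Factorization: 323 = 17 × 19
By Fermat: n is sum of two squares iff every prime p ≡ 3 (mod 4) appears to even power.
Prime(s) ≡ 3 (mod 4) with odd exponent: [(19, 1)]
Therefore 323 cannot be expressed as a² + b².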